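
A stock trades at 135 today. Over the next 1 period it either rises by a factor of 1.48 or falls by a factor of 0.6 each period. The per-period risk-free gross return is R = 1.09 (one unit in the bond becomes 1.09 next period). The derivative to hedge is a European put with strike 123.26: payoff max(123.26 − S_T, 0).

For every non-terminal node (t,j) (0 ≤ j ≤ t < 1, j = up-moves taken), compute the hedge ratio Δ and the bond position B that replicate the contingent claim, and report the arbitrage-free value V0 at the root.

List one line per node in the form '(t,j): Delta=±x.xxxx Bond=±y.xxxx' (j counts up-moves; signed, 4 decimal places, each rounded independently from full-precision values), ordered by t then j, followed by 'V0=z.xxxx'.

Risk-neutral probability p* = (R−d)/(u−d) = (1.09−0.6)/(1.48−0.6) = 0.5568.
Terminal values V(1,·): V(1,0)=42.2600, V(1,1)=0.0000
(0,0): S=135.0000. Δ = (V_up−V_dn)/(S_up−S_dn) = (0.0000−42.2600)/(199.8000−81.0000) = -0.3557. V = [p*·0.0000 + (1−p*)·42.2600]/1.09 = 17.1824. B = V − Δ·S = 65.2052.
The time-0 hedge costs 17.1824, which is the no-arbitrage price.

(0,0): Delta=-0.3557 Bond=65.2052
V0=17.1824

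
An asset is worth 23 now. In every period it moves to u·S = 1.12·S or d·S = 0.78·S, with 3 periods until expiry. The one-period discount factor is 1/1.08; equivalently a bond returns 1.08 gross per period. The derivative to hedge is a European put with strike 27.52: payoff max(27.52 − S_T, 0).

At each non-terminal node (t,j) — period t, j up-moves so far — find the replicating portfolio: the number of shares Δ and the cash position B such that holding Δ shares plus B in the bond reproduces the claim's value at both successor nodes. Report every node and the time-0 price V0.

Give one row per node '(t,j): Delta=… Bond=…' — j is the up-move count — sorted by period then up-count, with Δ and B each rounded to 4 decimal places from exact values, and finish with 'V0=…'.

(0,0): Delta=-0.5909 Bond=15.0500
(1,0): Delta=-1.0000 Bond=23.5940
(1,1): Delta=-0.5529 Bond=15.2754
(2,0): Delta=-1.0000 Bond=25.4815
(2,1): Delta=-1.0000 Bond=25.4815
(2,2): Delta=-0.5114 Bond=15.2995
V0=1.4602

Risk-neutral probability p* = (R−d)/(u−d) = (1.08−0.78)/(1.12−0.78) = 0.8824.
Terminal payoffs: V(3,0)=16.6053, V(3,1)=11.8476, V(3,2)=5.0161, V(3,3)=0.0000
  t=2,j=0: stock 13.9932 → up 15.6724 (V=11.8476), down 10.9147 (V=16.6053). Price 11.4883; hedge Δ=-1.0000, bond B=25.4815.
  t=2,j=1: stock 20.0928 → up 22.5039 (V=5.0161), down 15.6724 (V=11.8476). Price 5.3887; hedge Δ=-1.0000, bond B=25.4815.
  t=2,j=2: stock 28.8512 → up 32.3133 (V=0.0000), down 22.5039 (V=5.0161). Price 0.5464; hedge Δ=-0.5114, bond B=15.2995.
  t=1,j=0: stock 17.9400 → up 20.0928 (V=5.3887), down 13.9932 (V=11.4883). Price 5.6540; hedge Δ=-1.0000, bond B=23.5940.
  t=1,j=1: stock 25.7600 → up 28.8512 (V=0.5464), down 20.0928 (V=5.3887). Price 1.0334; hedge Δ=-0.5529, bond B=15.2754.
  t=0,j=0: stock 23.0000 → up 25.7600 (V=1.0334), down 17.9400 (V=5.6540). Price 1.4602; hedge Δ=-0.5909, bond B=15.0500.
Root portfolio cost Δ·23+B reproduces V0=1.4602.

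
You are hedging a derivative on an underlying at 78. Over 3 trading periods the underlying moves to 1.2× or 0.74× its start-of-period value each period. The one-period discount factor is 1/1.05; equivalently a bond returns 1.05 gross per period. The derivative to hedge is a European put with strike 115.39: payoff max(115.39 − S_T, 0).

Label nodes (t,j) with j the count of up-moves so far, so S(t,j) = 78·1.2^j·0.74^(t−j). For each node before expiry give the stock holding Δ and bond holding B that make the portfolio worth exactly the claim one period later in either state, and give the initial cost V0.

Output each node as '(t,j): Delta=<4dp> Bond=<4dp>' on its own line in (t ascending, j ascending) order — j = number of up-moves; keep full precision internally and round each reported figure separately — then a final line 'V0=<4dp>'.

No-arbitrage ⇒ martingale measure with p* = (R−d)/(u−d) = 0.6739.
Payoff layer (t=3): V(3,0)=83.7825, V(3,1)=64.1346, V(3,2)=32.2732, V(3,3)=0.0000
(2,0): S=42.7128. Δ = (V_up−V_dn)/(S_up−S_dn) = (64.1346−83.7825)/(51.2554−31.6075) = -1.0000. V = [p*·64.1346 + (1−p*)·83.7825]/1.05 = 67.1824. B = V − Δ·S = 109.8952.
(2,1): S=69.2640. Δ = (V_up−V_dn)/(S_up−S_dn) = (32.2732−64.1346)/(83.1168−51.2554) = -1.0000. V = [p*·32.2732 + (1−p*)·64.1346]/1.05 = 40.6312. B = V − Δ·S = 109.8952.
(2,2): S=112.3200. Δ = (V_up−V_dn)/(S_up−S_dn) = (0.0000−32.2732)/(134.7840−83.1168) = -0.6246. V = [p*·0.0000 + (1−p*)·32.2732]/1.05 = 10.0227. B = V − Δ·S = 80.1819.
(1,0): S=57.7200. Δ = (V_up−V_dn)/(S_up−S_dn) = (40.6312−67.1824)/(69.2640−42.7128) = -1.0000. V = [p*·40.6312 + (1−p*)·67.1824]/1.05 = 46.9421. B = V − Δ·S = 104.6621.
(1,1): S=93.6000. Δ = (V_up−V_dn)/(S_up−S_dn) = (10.0227−40.6312)/(112.3200−69.2640) = -0.7109. V = [p*·10.0227 + (1−p*)·40.6312]/1.05 = 19.0512. B = V − Δ·S = 85.5914.
(0,0): S=78.0000. Δ = (V_up−V_dn)/(S_up−S_dn) = (19.0512−46.9421)/(93.6000−57.7200) = -0.7773. V = [p*·19.0512 + (1−p*)·46.9421]/1.05 = 26.8058. B = V − Δ·S = 87.4382.
The time-0 hedge costs 26.8058, which is the no-arbitrage price.

(0,0): Delta=-0.7773 Bond=87.4382
(1,0): Delta=-1.0000 Bond=104.6621
(1,1): Delta=-0.7109 Bond=85.5914
(2,0): Delta=-1.0000 Bond=109.8952
(2,1): Delta=-1.0000 Bond=109.8952
(2,2): Delta=-0.6246 Bond=80.1819
V0=26.8058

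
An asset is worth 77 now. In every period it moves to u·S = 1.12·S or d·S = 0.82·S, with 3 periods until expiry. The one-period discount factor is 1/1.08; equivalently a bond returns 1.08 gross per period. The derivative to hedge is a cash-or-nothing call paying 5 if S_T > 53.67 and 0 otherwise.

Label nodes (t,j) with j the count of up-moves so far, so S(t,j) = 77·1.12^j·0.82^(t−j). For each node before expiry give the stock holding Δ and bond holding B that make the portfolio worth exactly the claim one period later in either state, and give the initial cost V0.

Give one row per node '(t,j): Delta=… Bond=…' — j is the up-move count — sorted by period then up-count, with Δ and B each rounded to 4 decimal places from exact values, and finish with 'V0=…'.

(0,0): Delta=0.0033 Bond=3.7057
(1,0): Delta=0.0326 Bond=2.1529
(1,1): Delta=0.0000 Bond=4.2867
(2,0): Delta=0.3219 Bond=-12.6543
(2,1): Delta=0.0000 Bond=4.6296
(2,2): Delta=0.0000 Bond=4.6296
V0=3.9598

No-arbitrage ⇒ martingale measure with p* = (R−d)/(u−d) = 0.8667.
At expiry t=3: V(3,0)=0.0000, V(3,1)=5.0000, V(3,2)=5.0000, V(3,3)=5.0000
(2,0): S=51.7748. Δ = (V_up−V_dn)/(S_up−S_dn) = (5.0000−0.0000)/(57.9878−42.4553) = 0.3219. V = [p*·5.0000 + (1−p*)·0.0000]/1.08 = 4.0123. B = V − Δ·S = -12.6543.
(2,1): S=70.7168. Δ = (V_up−V_dn)/(S_up−S_dn) = (5.0000−5.0000)/(79.2028−57.9878) = 0.0000. V = [p*·5.0000 + (1−p*)·5.0000]/1.08 = 4.6296. B = V − Δ·S = 4.6296.
(2,2): S=96.5888. Δ = (V_up−V_dn)/(S_up−S_dn) = (5.0000−5.0000)/(108.1795−79.2028) = 0.0000. V = [p*·5.0000 + (1−p*)·5.0000]/1.08 = 4.6296. B = V − Δ·S = 4.6296.
(1,0): S=63.1400. Δ = (V_up−V_dn)/(S_up−S_dn) = (4.6296−4.0123)/(70.7168−51.7748) = 0.0326. V = [p*·4.6296 + (1−p*)·4.0123]/1.08 = 4.2105. B = V − Δ·S = 2.1529.
(1,1): S=86.2400. Δ = (V_up−V_dn)/(S_up−S_dn) = (4.6296−4.6296)/(96.5888−70.7168) = 0.0000. V = [p*·4.6296 + (1−p*)·4.6296]/1.08 = 4.2867. B = V − Δ·S = 4.2867.
(0,0): S=77.0000. Δ = (V_up−V_dn)/(S_up−S_dn) = (4.2867−4.2105)/(86.2400−63.1400) = 0.0033. V = [p*·4.2867 + (1−p*)·4.2105]/1.08 = 3.9598. B = V − Δ·S = 3.7057.
Check: Δ(0,0)·S0 + B(0,0) = 3.9598 = V0.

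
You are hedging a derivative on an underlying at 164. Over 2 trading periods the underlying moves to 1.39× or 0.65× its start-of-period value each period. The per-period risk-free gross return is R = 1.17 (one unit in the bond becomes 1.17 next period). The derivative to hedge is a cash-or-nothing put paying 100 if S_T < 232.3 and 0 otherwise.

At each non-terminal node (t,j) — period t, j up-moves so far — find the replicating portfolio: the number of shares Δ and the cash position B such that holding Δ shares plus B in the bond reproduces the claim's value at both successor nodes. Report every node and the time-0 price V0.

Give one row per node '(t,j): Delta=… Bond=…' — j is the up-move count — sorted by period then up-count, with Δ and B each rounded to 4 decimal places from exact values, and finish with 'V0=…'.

(0,0): Delta=-0.4949 Bond=118.1415
(1,0): Delta=0.0000 Bond=85.4701
(1,1): Delta=-0.5928 Bond=160.5452
V0=36.9792

Under the risk-neutral measure, an up-move has probability p* = (R−d)/(u−d) = 0.7027 and values discount at R = 1.17.
Terminal values V(2,·): V(2,0)=100.0000, V(2,1)=100.0000, V(2,2)=0.0000
  t=1,j=0: stock 106.6000 → up 148.1740 (V=100.0000), down 69.2900 (V=100.0000). Price 85.4701; hedge Δ=0.0000, bond B=85.4701.
  t=1,j=1: stock 227.9600 → up 316.8644 (V=0.0000), down 148.1740 (V=100.0000). Price 25.4100; hedge Δ=-0.5928, bond B=160.5452.
  t=0,j=0: stock 164.0000 → up 227.9600 (V=25.4100), down 106.6000 (V=85.4701). Price 36.9792; hedge Δ=-0.4949, bond B=118.1415.
Check: Δ(0,0)·S0 + B(0,0) = 36.9792 = V0.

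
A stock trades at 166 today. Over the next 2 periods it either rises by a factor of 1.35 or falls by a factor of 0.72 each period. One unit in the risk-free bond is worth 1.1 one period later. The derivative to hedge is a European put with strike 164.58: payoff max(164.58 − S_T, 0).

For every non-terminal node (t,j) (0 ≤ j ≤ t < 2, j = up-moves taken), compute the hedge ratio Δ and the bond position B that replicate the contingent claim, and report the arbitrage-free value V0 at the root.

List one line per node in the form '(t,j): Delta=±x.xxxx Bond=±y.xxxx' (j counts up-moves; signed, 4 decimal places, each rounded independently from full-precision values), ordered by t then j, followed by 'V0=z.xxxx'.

No-arbitrage ⇒ martingale measure with p* = (R−d)/(u−d) = 0.6032.
Payoff layer (t=2): V(2,0)=78.5256, V(2,1)=3.2280, V(2,2)=0.0000
  t=1,j=0: stock 119.5200 → up 161.3520 (V=3.2280), down 86.0544 (V=78.5256). Price 30.0982; hedge Δ=-1.0000, bond B=149.6182.
  t=1,j=1: stock 224.1000 → up 302.5350 (V=0.0000), down 161.3520 (V=3.2280). Price 1.1645; hedge Δ=-0.0229, bond B=6.2883.
  t=0,j=0: stock 166.0000 → up 224.1000 (V=1.1645), down 119.5200 (V=30.0982). Price 11.4965; hedge Δ=-0.2767, bond B=57.4229.
Check: Δ(0,0)·S0 + B(0,0) = 11.4965 = V0.

(0,0): Delta=-0.2767 Bond=57.4229
(1,0): Delta=-1.0000 Bond=149.6182
(1,1): Delta=-0.0229 Bond=6.2883
V0=11.4965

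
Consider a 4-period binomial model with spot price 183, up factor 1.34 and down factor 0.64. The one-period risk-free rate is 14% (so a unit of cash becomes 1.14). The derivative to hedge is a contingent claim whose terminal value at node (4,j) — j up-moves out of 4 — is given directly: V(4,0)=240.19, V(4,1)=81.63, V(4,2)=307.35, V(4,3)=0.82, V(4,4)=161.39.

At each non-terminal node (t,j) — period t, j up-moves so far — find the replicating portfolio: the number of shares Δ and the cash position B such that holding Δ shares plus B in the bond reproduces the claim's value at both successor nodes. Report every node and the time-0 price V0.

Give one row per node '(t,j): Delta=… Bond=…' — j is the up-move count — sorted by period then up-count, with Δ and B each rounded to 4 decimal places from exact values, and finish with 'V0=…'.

No-arbitrage ⇒ martingale measure with p* = (R−d)/(u−d) = 0.7143.
Terminal values V(4,·): V(4,0)=240.1900, V(4,1)=81.6300, V(4,2)=307.3500, V(4,3)=0.8200, V(4,4)=161.3900
(3,0): S=47.9724. Δ = (V_up−V_dn)/(S_up−S_dn) = (81.6300−240.1900)/(64.2830−30.7023) = -4.7218. V = [p*·81.6300 + (1−p*)·240.1900]/1.14 = 111.3446. B = V − Δ·S = 337.8589.
(3,1): S=100.4421. Δ = (V_up−V_dn)/(S_up−S_dn) = (307.3500−81.6300)/(134.5924−64.2830) = 3.2104. V = [p*·307.3500 + (1−p*)·81.6300]/1.14 = 213.0338. B = V − Δ·S = -109.4233.
(3,2): S=210.3007. Δ = (V_up−V_dn)/(S_up−S_dn) = (0.8200−307.3500)/(281.8029−134.5924) = -2.0823. V = [p*·0.8200 + (1−p*)·307.3500]/1.14 = 77.5439. B = V − Δ·S = 515.4439.
(3,3): S=440.3170. Δ = (V_up−V_dn)/(S_up−S_dn) = (161.3900−0.8200)/(590.0248−281.8029) = 0.5210. V = [p*·161.3900 + (1−p*)·0.8200]/1.14 = 101.3271. B = V − Δ·S = -128.0586.
(2,0): S=74.9568. Δ = (V_up−V_dn)/(S_up−S_dn) = (213.0338−111.3446)/(100.4421−47.9724) = 1.9381. V = [p*·213.0338 + (1−p*)·111.3446]/1.14 = 161.3858. B = V − Δ·S = 16.1154.
(2,1): S=156.9408. Δ = (V_up−V_dn)/(S_up−S_dn) = (77.5439−213.0338)/(210.3007−100.4421) = -1.2333. V = [p*·77.5439 + (1−p*)·213.0338]/1.14 = 101.9783. B = V − Δ·S = 295.5354.
(2,2): S=328.5948. Δ = (V_up−V_dn)/(S_up−S_dn) = (101.3271−77.5439)/(440.3170−210.3007) = 0.1034. V = [p*·101.3271 + (1−p*)·77.5439]/1.14 = 82.9227. B = V − Δ·S = 48.9467.
(1,0): S=117.1200. Δ = (V_up−V_dn)/(S_up−S_dn) = (101.9783−161.3858)/(156.9408−74.9568) = -0.7246. V = [p*·101.9783 + (1−p*)·161.3858]/1.14 = 104.3437. B = V − Δ·S = 189.2115.
(1,1): S=245.2200. Δ = (V_up−V_dn)/(S_up−S_dn) = (82.9227−101.9783)/(328.5948−156.9408) = -0.1110. V = [p*·82.9227 + (1−p*)·101.9783]/1.14 = 77.5150. B = V − Δ·S = 104.7374.
(0,0): S=183.0000. Δ = (V_up−V_dn)/(S_up−S_dn) = (77.5150−104.3437)/(245.2200−117.1200) = -0.2094. V = [p*·77.5150 + (1−p*)·104.3437]/1.14 = 74.7196. B = V − Δ·S = 113.0464.
Each (Δ,B) replicates both successor values, so the strategy is self-financing and V0 is arbitrage-free.

(0,0): Delta=-0.2094 Bond=113.0464
(1,0): Delta=-0.7246 Bond=189.2115
(1,1): Delta=-0.1110 Bond=104.7374
(2,0): Delta=1.9381 Bond=16.1154
(2,1): Delta=-1.2333 Bond=295.5354
(2,2): Delta=0.1034 Bond=48.9467
(3,0): Delta=-4.7218 Bond=337.8589
(3,1): Delta=3.2104 Bond=-109.4233
(3,2): Delta=-2.0823 Bond=515.4439
(3,3): Delta=0.5210 Bond=-128.0586
V0=74.7196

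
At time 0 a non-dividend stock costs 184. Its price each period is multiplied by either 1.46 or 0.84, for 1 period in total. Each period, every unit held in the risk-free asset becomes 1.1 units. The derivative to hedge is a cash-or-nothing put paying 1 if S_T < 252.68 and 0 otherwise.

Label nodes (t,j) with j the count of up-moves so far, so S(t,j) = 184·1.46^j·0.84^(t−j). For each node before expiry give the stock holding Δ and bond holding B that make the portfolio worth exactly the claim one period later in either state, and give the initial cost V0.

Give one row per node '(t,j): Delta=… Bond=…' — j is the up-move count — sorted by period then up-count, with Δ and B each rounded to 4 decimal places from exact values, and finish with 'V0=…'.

(0,0): Delta=-0.0088 Bond=2.1408
V0=0.5279

No-arbitrage ⇒ martingale measure with p* = (R−d)/(u−d) = 0.4194.
At expiry t=1: V(1,0)=1.0000, V(1,1)=0.0000
Node (0,0) S=184.0000: V=(p*·0.0000+(1−p*)·1.0000)/1.1=0.5279; Δ=(0.0000−1.0000)/(268.6400−154.5600)=-0.0088; B=V−Δ·S=2.1408
Root portfolio cost Δ·184+B reproduces V0=0.5279.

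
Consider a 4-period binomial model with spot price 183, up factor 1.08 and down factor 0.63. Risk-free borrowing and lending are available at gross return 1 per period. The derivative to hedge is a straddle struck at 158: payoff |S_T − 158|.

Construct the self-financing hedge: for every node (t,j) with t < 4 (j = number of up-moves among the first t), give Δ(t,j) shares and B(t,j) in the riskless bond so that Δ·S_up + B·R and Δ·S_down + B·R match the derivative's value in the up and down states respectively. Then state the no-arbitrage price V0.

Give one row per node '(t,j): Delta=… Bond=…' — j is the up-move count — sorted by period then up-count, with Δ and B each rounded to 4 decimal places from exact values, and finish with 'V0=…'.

(0,0): Delta=0.2281 Bond=16.4137
(1,0): Delta=-1.0000 Bond=158.0000
(1,1): Delta=0.3830 Bond=-14.1996
(2,0): Delta=-1.0000 Bond=158.0000
(2,1): Delta=-1.0000 Bond=158.0000
(2,2): Delta=0.5574 Bond=-51.4320
(3,0): Delta=-1.0000 Bond=158.0000
(3,1): Delta=-1.0000 Bond=158.0000
(3,2): Delta=-1.0000 Bond=158.0000
(3,3): Delta=0.7538 Bond=-96.7145
V0=58.1539

Under the risk-neutral measure, an up-move has probability p* = (R−d)/(u−d) = 0.8222 and values discount at R = 1.
Terminal payoffs: V(4,0)=129.1721, V(4,1)=108.5807, V(4,2)=73.2812, V(4,3)=12.7678, V(4,4)=90.9695
(3,0): S=45.7586. Δ = (V_up−V_dn)/(S_up−S_dn) = (108.5807−129.1721)/(49.4193−28.8279) = -1.0000. V = [p*·108.5807 + (1−p*)·129.1721]/1 = 112.2414. B = V − Δ·S = 158.0000.
(3,1): S=78.4433. Δ = (V_up−V_dn)/(S_up−S_dn) = (73.2812−108.5807)/(84.7188−49.4193) = -1.0000. V = [p*·73.2812 + (1−p*)·108.5807]/1 = 79.5567. B = V − Δ·S = 158.0000.
(3,2): S=134.4743. Δ = (V_up−V_dn)/(S_up−S_dn) = (12.7678−73.2812)/(145.2322−84.7188) = -1.0000. V = [p*·12.7678 + (1−p*)·73.2812]/1 = 23.5257. B = V − Δ·S = 158.0000.
(3,3): S=230.5273. Δ = (V_up−V_dn)/(S_up−S_dn) = (90.9695−12.7678)/(248.9695−145.2322) = 0.7538. V = [p*·90.9695 + (1−p*)·12.7678]/1 = 77.0670. B = V − Δ·S = -96.7145.
(2,0): S=72.6327. Δ = (V_up−V_dn)/(S_up−S_dn) = (79.5567−112.2414)/(78.4433−45.7586) = -1.0000. V = [p*·79.5567 + (1−p*)·112.2414]/1 = 85.3673. B = V − Δ·S = 158.0000.
(2,1): S=124.5132. Δ = (V_up−V_dn)/(S_up−S_dn) = (23.5257−79.5567)/(134.4743−78.4433) = -1.0000. V = [p*·23.5257 + (1−p*)·79.5567]/1 = 33.4868. B = V − Δ·S = 158.0000.
(2,2): S=213.4512. Δ = (V_up−V_dn)/(S_up−S_dn) = (77.0670−23.5257)/(230.5273−134.4743) = 0.5574. V = [p*·77.0670 + (1−p*)·23.5257]/1 = 67.5485. B = V − Δ·S = -51.4320.
(1,0): S=115.2900. Δ = (V_up−V_dn)/(S_up−S_dn) = (33.4868−85.3673)/(124.5132−72.6327) = -1.0000. V = [p*·33.4868 + (1−p*)·85.3673]/1 = 42.7100. B = V − Δ·S = 158.0000.
(1,1): S=197.6400. Δ = (V_up−V_dn)/(S_up−S_dn) = (67.5485−33.4868)/(213.4512−124.5132) = 0.3830. V = [p*·67.5485 + (1−p*)·33.4868]/1 = 61.4931. B = V − Δ·S = -14.1996.
(0,0): S=183.0000. Δ = (V_up−V_dn)/(S_up−S_dn) = (61.4931−42.7100)/(197.6400−115.2900) = 0.2281. V = [p*·61.4931 + (1−p*)·42.7100]/1 = 58.1539. B = V − Δ·S = 16.4137.
Each (Δ,B) replicates both successor values, so the strategy is self-financing and V0 is arbitrage-free.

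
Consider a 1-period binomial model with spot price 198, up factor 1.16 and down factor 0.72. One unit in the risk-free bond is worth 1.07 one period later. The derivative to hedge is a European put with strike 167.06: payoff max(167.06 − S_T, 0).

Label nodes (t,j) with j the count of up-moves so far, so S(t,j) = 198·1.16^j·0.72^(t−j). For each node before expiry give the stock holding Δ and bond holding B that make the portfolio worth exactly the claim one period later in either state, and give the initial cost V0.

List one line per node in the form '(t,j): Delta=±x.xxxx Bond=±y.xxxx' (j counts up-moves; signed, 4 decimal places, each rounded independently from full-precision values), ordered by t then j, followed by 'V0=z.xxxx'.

(0,0): Delta=-0.2812 Bond=60.3653
V0=4.6835

Since d<R<u, set p* = (R−d)/(u−d) = 0.7955; price each node as the discounted p*-expectation of its children.
At expiry t=1: V(1,0)=24.5000, V(1,1)=0.0000
Node (0,0) S=198.0000: V=(p*·0.0000+(1−p*)·24.5000)/1.07=4.6835; Δ=(0.0000−24.5000)/(229.6800−142.5600)=-0.2812; B=V−Δ·S=60.3653
Each (Δ,B) replicates both successor values, so the strategy is self-financing and V0 is arbitrage-free.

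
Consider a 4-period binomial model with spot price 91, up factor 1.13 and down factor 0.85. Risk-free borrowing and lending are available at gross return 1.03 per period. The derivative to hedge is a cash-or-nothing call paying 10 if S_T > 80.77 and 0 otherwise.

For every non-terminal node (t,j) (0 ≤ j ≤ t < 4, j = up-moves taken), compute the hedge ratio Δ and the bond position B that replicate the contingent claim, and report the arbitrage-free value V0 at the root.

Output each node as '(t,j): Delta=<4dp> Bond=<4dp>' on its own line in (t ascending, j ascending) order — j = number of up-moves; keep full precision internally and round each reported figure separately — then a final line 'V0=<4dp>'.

Risk-neutral probability p* = (R−d)/(u−d) = (1.03−0.85)/(1.13−0.85) = 0.6429.
At expiry t=4: V(4,0)=0.0000, V(4,1)=0.0000, V(4,2)=10.0000, V(4,3)=10.0000, V(4,4)=10.0000
(3,0): S=55.8854. Δ = (V_up−V_dn)/(S_up−S_dn) = (0.0000−0.0000)/(63.1505−47.5026) = 0.0000. V = [p*·0.0000 + (1−p*)·0.0000]/1.03 = 0.0000. B = V − Δ·S = 0.0000.
(3,1): S=74.2947. Δ = (V_up−V_dn)/(S_up−S_dn) = (10.0000−0.0000)/(83.9530−63.1505) = 0.4807. V = [p*·10.0000 + (1−p*)·0.0000]/1.03 = 6.2413. B = V − Δ·S = -29.4730.
(3,2): S=98.7682. Δ = (V_up−V_dn)/(S_up−S_dn) = (10.0000−10.0000)/(111.6081−83.9530) = 0.0000. V = [p*·10.0000 + (1−p*)·10.0000]/1.03 = 9.7087. B = V − Δ·S = 9.7087.
(3,3): S=131.3036. Δ = (V_up−V_dn)/(S_up−S_dn) = (10.0000−10.0000)/(148.3731−111.6081) = 0.0000. V = [p*·10.0000 + (1−p*)·10.0000]/1.03 = 9.7087. B = V − Δ·S = 9.7087.
(2,0): S=65.7475. Δ = (V_up−V_dn)/(S_up−S_dn) = (6.2413−0.0000)/(74.2947−55.8854) = 0.3390. V = [p*·6.2413 + (1−p*)·0.0000]/1.03 = 3.8954. B = V − Δ·S = -18.3950.
(2,1): S=87.4055. Δ = (V_up−V_dn)/(S_up−S_dn) = (9.7087−6.2413)/(98.7682−74.2947) = 0.1417. V = [p*·9.7087 + (1−p*)·6.2413]/1.03 = 8.2237. B = V − Δ·S = -4.1599.
(2,2): S=116.1979. Δ = (V_up−V_dn)/(S_up−S_dn) = (9.7087−9.7087)/(131.3036−98.7682) = 0.0000. V = [p*·9.7087 + (1−p*)·9.7087]/1.03 = 9.4260. B = V − Δ·S = 9.4260.
(1,0): S=77.3500. Δ = (V_up−V_dn)/(S_up−S_dn) = (8.2237−3.8954)/(87.4055−65.7475) = 0.1998. V = [p*·8.2237 + (1−p*)·3.8954]/1.03 = 6.4834. B = V − Δ·S = -8.9747.
(1,1): S=102.8300. Δ = (V_up−V_dn)/(S_up−S_dn) = (9.4260−8.2237)/(116.1979−87.4055) = 0.0418. V = [p*·9.4260 + (1−p*)·8.2237]/1.03 = 8.7345. B = V − Δ·S = 4.4406.
(0,0): S=91.0000. Δ = (V_up−V_dn)/(S_up−S_dn) = (8.7345−6.4834)/(102.8300−77.3500) = 0.0884. V = [p*·8.7345 + (1−p*)·6.4834]/1.03 = 7.6996. B = V − Δ·S = -0.3403.
Root portfolio cost Δ·91+B reproduces V0=7.6996.

(0,0): Delta=0.0884 Bond=-0.3403
(1,0): Delta=0.1998 Bond=-8.9747
(1,1): Delta=0.0418 Bond=4.4406
(2,0): Delta=0.3390 Bond=-18.3950
(2,1): Delta=0.1417 Bond=-4.1599
(2,2): Delta=0.0000 Bond=9.4260
(3,0): Delta=0.0000 Bond=0.0000
(3,1): Delta=0.4807 Bond=-29.4730
(3,2): Delta=0.0000 Bond=9.7087
(3,3): Delta=0.0000 Bond=9.7087
V0=7.6996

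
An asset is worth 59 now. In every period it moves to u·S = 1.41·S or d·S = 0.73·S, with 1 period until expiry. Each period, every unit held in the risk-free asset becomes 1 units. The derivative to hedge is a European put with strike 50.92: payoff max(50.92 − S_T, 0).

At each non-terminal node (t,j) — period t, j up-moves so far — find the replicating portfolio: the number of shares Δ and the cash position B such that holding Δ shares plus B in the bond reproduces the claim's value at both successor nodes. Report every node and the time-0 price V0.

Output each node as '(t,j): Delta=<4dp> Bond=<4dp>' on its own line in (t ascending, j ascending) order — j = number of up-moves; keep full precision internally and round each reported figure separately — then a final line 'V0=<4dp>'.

Since d<R<u, set p* = (R−d)/(u−d) = 0.3971; price each node as the discounted p*-expectation of its children.
Terminal payoffs: V(1,0)=7.8500, V(1,1)=0.0000
  t=0,j=0: stock 59.0000 → up 83.1900 (V=0.0000), down 43.0700 (V=7.8500). Price 4.7331; hedge Δ=-0.1957, bond B=16.2772.
Root portfolio cost Δ·59+B reproduces V0=4.7331.

(0,0): Delta=-0.1957 Bond=16.2772
V0=4.7331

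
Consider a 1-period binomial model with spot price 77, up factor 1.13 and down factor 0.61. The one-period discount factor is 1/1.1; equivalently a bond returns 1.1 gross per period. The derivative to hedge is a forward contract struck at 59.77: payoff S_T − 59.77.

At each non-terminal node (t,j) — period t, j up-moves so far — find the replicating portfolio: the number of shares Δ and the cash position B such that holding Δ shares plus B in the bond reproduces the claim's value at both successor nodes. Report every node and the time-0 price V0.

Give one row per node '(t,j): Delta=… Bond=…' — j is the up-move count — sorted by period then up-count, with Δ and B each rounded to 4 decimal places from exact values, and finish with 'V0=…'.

Under the risk-neutral measure, an up-move has probability p* = (R−d)/(u−d) = 0.9423 and values discount at R = 1.1.
Payoff layer (t=1): V(1,0)=-12.8000, V(1,1)=27.2400
  t=0,j=0: stock 77.0000 → up 87.0100 (V=27.2400), down 46.9700 (V=-12.8000). Price 22.6636; hedge Δ=1.0000, bond B=-54.3364.
Each (Δ,B) replicates both successor values, so the strategy is self-financing and V0 is arbitrage-free.

(0,0): Delta=1.0000 Bond=-54.3364
V0=22.6636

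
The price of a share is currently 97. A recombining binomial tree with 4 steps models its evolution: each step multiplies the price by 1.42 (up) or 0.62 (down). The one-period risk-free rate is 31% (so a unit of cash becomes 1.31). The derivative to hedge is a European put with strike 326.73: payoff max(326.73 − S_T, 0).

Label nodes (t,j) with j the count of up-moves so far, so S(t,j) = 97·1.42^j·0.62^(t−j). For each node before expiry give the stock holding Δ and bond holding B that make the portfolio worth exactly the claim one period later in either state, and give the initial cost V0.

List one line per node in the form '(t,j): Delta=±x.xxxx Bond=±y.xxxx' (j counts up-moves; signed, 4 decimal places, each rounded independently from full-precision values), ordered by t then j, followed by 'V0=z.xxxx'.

(0,0): Delta=-0.7512 Bond=99.5199
(1,0): Delta=-1.0000 Bond=145.3366
(1,1): Delta=-0.7338 Bond=127.9853
(2,0): Delta=-1.0000 Bond=190.3910
(2,1): Delta=-1.0000 Bond=190.3910
(2,2): Delta=-0.7153 Bond=164.0371
(3,0): Delta=-1.0000 Bond=249.4122
(3,1): Delta=-1.0000 Bond=249.4122
(3,2): Delta=-1.0000 Bond=249.4122
(3,3): Delta=-0.6955 Bond=209.3848
V0=26.6579

Since d<R<u, set p* = (R−d)/(u−d) = 0.8625; price each node as the discounted p*-expectation of its children.
Terminal values V(4,·): V(4,0)=312.3970, V(4,1)=293.9027, V(4,2)=251.5449, V(4,3)=154.5319, V(4,4)=0.0000
  t=3,j=0: stock 23.1178 → up 32.8273 (V=293.9027), down 14.3330 (V=312.3970). Price 226.2944; hedge Δ=-1.0000, bond B=249.4122.
  t=3,j=1: stock 52.9473 → up 75.1851 (V=251.5449), down 32.8273 (V=293.9027). Price 196.4650; hedge Δ=-1.0000, bond B=249.4122.
  t=3,j=2: stock 121.2663 → up 172.1981 (V=154.5319), down 75.1851 (V=251.5449). Price 128.1459; hedge Δ=-1.0000, bond B=249.4122.
  t=3,j=3: stock 277.7389 → up 394.3893 (V=0.0000), down 172.1981 (V=154.5319). Price 16.2199; hedge Δ=-0.6955, bond B=209.3848.
  t=2,j=0: stock 37.2868 → up 52.9473 (V=196.4650), down 23.1178 (V=226.2944). Price 153.1042; hedge Δ=-1.0000, bond B=190.3910.
  t=2,j=1: stock 85.3988 → up 121.2663 (V=128.1459), down 52.9473 (V=196.4650). Price 104.9922; hedge Δ=-1.0000, bond B=190.3910.
  t=2,j=2: stock 195.5908 → up 277.7389 (V=16.2199), down 121.2663 (V=128.1459). Price 24.1296; hedge Δ=-0.7153, bond B=164.0371.
  t=1,j=0: stock 60.1400 → up 85.3988 (V=104.9922), down 37.2868 (V=153.1042). Price 85.1966; hedge Δ=-1.0000, bond B=145.3366.
  t=1,j=1: stock 137.7400 → up 195.5908 (V=24.1296), down 85.3988 (V=104.9922). Price 26.9070; hedge Δ=-0.7338, bond B=127.9853.
  t=0,j=0: stock 97.0000 → up 137.7400 (V=26.9070), down 60.1400 (V=85.1966). Price 26.6579; hedge Δ=-0.7512, bond B=99.5199.
Self-financing check: at every node Δ·S+B equals the discounted successor values.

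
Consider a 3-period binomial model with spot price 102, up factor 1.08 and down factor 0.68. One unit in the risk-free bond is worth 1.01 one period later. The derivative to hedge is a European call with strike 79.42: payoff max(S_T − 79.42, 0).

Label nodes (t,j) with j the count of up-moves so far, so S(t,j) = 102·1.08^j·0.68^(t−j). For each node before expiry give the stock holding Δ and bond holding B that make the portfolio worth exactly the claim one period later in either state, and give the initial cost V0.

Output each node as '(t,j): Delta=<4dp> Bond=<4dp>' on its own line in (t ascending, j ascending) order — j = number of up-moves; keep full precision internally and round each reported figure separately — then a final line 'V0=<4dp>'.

Risk-neutral probability p* = (R−d)/(u−d) = (1.01−0.68)/(1.08−0.68) = 0.8250.
Terminal payoffs: V(3,0)=0.0000, V(3,1)=0.0000, V(3,2)=1.4815, V(3,3)=49.0706
Node (2,0) S=47.1648: V=(p*·0.0000+(1−p*)·0.0000)/1.01=0.0000; Δ=(0.0000−0.0000)/(50.9380−32.0721)=0.0000; B=V−Δ·S=0.0000
Node (2,1) S=74.9088: V=(p*·1.4815+(1−p*)·0.0000)/1.01=1.2101; Δ=(1.4815−0.0000)/(80.9015−50.9380)=0.0494; B=V−Δ·S=-2.4936
Node (2,2) S=118.9728: V=(p*·49.0706+(1−p*)·1.4815)/1.01=40.3391; Δ=(49.0706−1.4815)/(128.4906−80.9015)=1.0000; B=V−Δ·S=-78.6337
Node (1,0) S=69.3600: V=(p*·1.2101+(1−p*)·0.0000)/1.01=0.9885; Δ=(1.2101−0.0000)/(74.9088−47.1648)=0.0436; B=V−Δ·S=-2.0369
Node (1,1) S=110.1600: V=(p*·40.3391+(1−p*)·1.2101)/1.01=33.1600; Δ=(40.3391−1.2101)/(118.9728−74.9088)=0.8880; B=V−Δ·S=-64.6625
Node (0,0) S=102.0000: V=(p*·33.1600+(1−p*)·0.9885)/1.01=27.2574; Δ=(33.1600−0.9885)/(110.1600−69.3600)=0.7885; B=V−Δ·S=-53.1713
Check: Δ(0,0)·S0 + B(0,0) = 27.2574 = V0.

(0,0): Delta=0.7885 Bond=-53.1713
(1,0): Delta=0.0436 Bond=-2.0369
(1,1): Delta=0.8880 Bond=-64.6625
(2,0): Delta=0.0000 Bond=0.0000
(2,1): Delta=0.0494 Bond=-2.4936
(2,2): Delta=1.0000 Bond=-78.6337
V0=27.2574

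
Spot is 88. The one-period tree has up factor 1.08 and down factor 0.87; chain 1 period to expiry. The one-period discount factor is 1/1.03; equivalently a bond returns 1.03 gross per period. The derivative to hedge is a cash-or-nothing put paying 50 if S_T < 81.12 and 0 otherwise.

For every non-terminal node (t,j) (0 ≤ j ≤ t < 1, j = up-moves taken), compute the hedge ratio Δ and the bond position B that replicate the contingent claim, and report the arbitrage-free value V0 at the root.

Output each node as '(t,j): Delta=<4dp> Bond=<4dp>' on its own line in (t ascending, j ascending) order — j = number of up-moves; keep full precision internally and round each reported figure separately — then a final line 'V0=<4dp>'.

(0,0): Delta=-2.7056 Bond=249.6533
V0=11.5580

No-arbitrage ⇒ martingale measure with p* = (R−d)/(u−d) = 0.7619.
Payoff layer (t=1): V(1,0)=50.0000, V(1,1)=0.0000
(0,0): S=88.0000. Δ = (V_up−V_dn)/(S_up−S_dn) = (0.0000−50.0000)/(95.0400−76.5600) = -2.7056. V = [p*·0.0000 + (1−p*)·50.0000]/1.03 = 11.5580. B = V − Δ·S = 249.6533.
Each (Δ,B) replicates both successor values, so the strategy is self-financing and V0 is arbitrage-free.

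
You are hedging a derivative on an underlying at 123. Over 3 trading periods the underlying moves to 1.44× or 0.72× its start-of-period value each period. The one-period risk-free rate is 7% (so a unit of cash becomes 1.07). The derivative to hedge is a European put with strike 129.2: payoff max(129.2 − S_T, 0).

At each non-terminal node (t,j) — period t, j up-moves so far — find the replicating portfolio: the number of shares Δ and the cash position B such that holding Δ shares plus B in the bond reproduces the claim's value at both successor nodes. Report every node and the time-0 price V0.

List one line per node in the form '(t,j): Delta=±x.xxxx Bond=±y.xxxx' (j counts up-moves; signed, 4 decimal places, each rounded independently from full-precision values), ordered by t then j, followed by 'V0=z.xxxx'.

(0,0): Delta=-0.3038 Bond=58.3420
(1,0): Delta=-0.6121 Bond=89.7345
(1,1): Delta=-0.1408 Bond=33.5570
(2,0): Delta=-1.0000 Bond=120.7477
(2,1): Delta=-0.4071 Bond=69.8710
(2,2): Delta=0.0000 Bond=0.0000
V0=20.9784

The replicating-portfolio and risk-neutral prices coincide; use p* = (1.07−0.72)/(1.44−0.72) = 0.4861 for the latter.
Terminal values V(3,·): V(3,0)=83.2905, V(3,1)=37.3810, V(3,2)=0.0000, V(3,3)=0.0000
Node (2,0) S=63.7632: V=(p*·37.3810+(1−p*)·83.2905)/1.07=56.9845; Δ=(37.3810−83.2905)/(91.8190−45.9095)=-1.0000; B=V−Δ·S=120.7477
Node (2,1) S=127.5264: V=(p*·0.0000+(1−p*)·37.3810)/1.07=17.9530; Δ=(0.0000−37.3810)/(183.6380−91.8190)=-0.4071; B=V−Δ·S=69.8710
Node (2,2) S=255.0528: V=(p*·0.0000+(1−p*)·0.0000)/1.07=0.0000; Δ=(0.0000−0.0000)/(367.2760−183.6380)=0.0000; B=V−Δ·S=0.0000
Node (1,0) S=88.5600: V=(p*·17.9530+(1−p*)·56.9845)/1.07=35.5241; Δ=(17.9530−56.9845)/(127.5264−63.7632)=-0.6121; B=V−Δ·S=89.7345
Node (1,1) S=177.1200: V=(p*·0.0000+(1−p*)·17.9530)/1.07=8.6223; Δ=(0.0000−17.9530)/(255.0528−127.5264)=-0.1408; B=V−Δ·S=33.5570
Node (0,0) S=123.0000: V=(p*·8.6223+(1−p*)·35.5241)/1.07=20.9784; Δ=(8.6223−35.5241)/(177.1200−88.5600)=-0.3038; B=V−Δ·S=58.3420
The time-0 hedge costs 20.9784, which is the no-arbitrage price.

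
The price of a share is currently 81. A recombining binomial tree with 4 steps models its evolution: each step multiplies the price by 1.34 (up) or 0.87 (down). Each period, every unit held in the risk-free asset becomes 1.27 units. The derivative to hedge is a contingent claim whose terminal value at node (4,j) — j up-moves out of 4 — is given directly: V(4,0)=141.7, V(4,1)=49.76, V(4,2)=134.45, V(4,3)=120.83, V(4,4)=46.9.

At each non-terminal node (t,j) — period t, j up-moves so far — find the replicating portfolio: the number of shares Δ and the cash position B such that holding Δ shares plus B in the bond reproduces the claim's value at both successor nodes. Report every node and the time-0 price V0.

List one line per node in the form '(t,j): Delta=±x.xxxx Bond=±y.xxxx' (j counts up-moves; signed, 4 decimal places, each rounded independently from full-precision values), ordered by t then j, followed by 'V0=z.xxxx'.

(0,0): Delta=-0.5833 Bond=78.9880
(1,0): Delta=0.1791 Bond=46.5907
(1,1): Delta=-0.6699 Bond=109.7165
(2,0): Delta=1.5954 Bond=-27.6633
(2,1): Delta=0.0181 Bond=74.3660
(2,2): Delta=-0.7481 Bond=150.7104
(3,0): Delta=-3.6674 Bond=245.5802
(3,1): Delta=2.1933 Bond=-84.2572
(3,2): Delta=-0.2290 Bond=125.7177
(3,3): Delta=-0.8071 Bond=202.8970
V0=31.7394

No-arbitrage ⇒ martingale measure with p* = (R−d)/(u−d) = 0.8511.
At expiry t=4: V(4,0)=141.7000, V(4,1)=49.7600, V(4,2)=134.4500, V(4,3)=120.8300, V(4,4)=46.9000
(3,0): S=53.3387. Δ = (V_up−V_dn)/(S_up−S_dn) = (49.7600−141.7000)/(71.4739−46.4047) = -3.6674. V = [p*·49.7600 + (1−p*)·141.7000]/1.27 = 49.9631. B = V − Δ·S = 245.5802.
(3,1): S=82.1539. Δ = (V_up−V_dn)/(S_up−S_dn) = (134.4500−49.7600)/(110.0863−71.4739) = 2.1933. V = [p*·134.4500 + (1−p*)·49.7600]/1.27 = 95.9343. B = V − Δ·S = -84.2572.
(3,2): S=126.5359. Δ = (V_up−V_dn)/(S_up−S_dn) = (120.8300−134.4500)/(169.5581−110.0863) = -0.2290. V = [p*·120.8300 + (1−p*)·134.4500]/1.27 = 96.7390. B = V − Δ·S = 125.7177.
(3,3): S=194.8944. Δ = (V_up−V_dn)/(S_up−S_dn) = (46.9000−120.8300)/(261.1585−169.5581) = -0.8071. V = [p*·46.9000 + (1−p*)·120.8300]/1.27 = 45.5991. B = V − Δ·S = 202.8970.
(2,0): S=61.3089. Δ = (V_up−V_dn)/(S_up−S_dn) = (95.9343−49.9631)/(82.1539−53.3387) = 1.5954. V = [p*·95.9343 + (1−p*)·49.9631]/1.27 = 70.1477. B = V − Δ·S = -27.6633.
(2,1): S=94.4298. Δ = (V_up−V_dn)/(S_up−S_dn) = (96.7390−95.9343)/(126.5359−82.1539) = 0.0181. V = [p*·96.7390 + (1−p*)·95.9343]/1.27 = 76.0781. B = V − Δ·S = 74.3660.
(2,2): S=145.4436. Δ = (V_up−V_dn)/(S_up−S_dn) = (45.5991−96.7390)/(194.8944−126.5359) = -0.7481. V = [p*·45.5991 + (1−p*)·96.7390]/1.27 = 41.9021. B = V − Δ·S = 150.7104.
(1,0): S=70.4700. Δ = (V_up−V_dn)/(S_up−S_dn) = (76.0781−70.1477)/(94.4298−61.3089) = 0.1791. V = [p*·76.0781 + (1−p*)·70.1477]/1.27 = 59.2085. B = V − Δ·S = 46.5907.
(1,1): S=108.5400. Δ = (V_up−V_dn)/(S_up−S_dn) = (41.9021−76.0781)/(145.4436−94.4298) = -0.6699. V = [p*·41.9021 + (1−p*)·76.0781]/1.27 = 37.0017. B = V − Δ·S = 109.7165.
(0,0): S=81.0000. Δ = (V_up−V_dn)/(S_up−S_dn) = (37.0017−59.2085)/(108.5400−70.4700) = -0.5833. V = [p*·37.0017 + (1−p*)·59.2085]/1.27 = 31.7394. B = V − Δ·S = 78.9880.
Each (Δ,B) replicates both successor values, so the strategy is self-financing and V0 is arbitrage-free.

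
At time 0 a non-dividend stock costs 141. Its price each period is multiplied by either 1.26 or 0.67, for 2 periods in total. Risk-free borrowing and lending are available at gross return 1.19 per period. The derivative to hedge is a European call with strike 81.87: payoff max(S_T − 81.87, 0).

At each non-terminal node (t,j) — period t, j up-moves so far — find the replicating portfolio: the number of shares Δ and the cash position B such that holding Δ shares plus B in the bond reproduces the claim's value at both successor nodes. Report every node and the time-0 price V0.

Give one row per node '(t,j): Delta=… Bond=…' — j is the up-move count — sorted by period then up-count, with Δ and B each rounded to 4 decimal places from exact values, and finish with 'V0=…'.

Under the risk-neutral measure, an up-move has probability p* = (R−d)/(u−d) = 0.8814 and values discount at R = 1.19.
Terminal payoffs: V(2,0)=0.0000, V(2,1)=37.1622, V(2,2)=141.9816
Node (1,0) S=94.4700: V=(p*·37.1622+(1−p*)·0.0000)/1.19=27.5236; Δ=(37.1622−0.0000)/(119.0322−63.2949)=0.6667; B=V−Δ·S=-35.4631
Node (1,1) S=177.6600: V=(p*·141.9816+(1−p*)·37.1622)/1.19=108.8617; Δ=(141.9816−37.1622)/(223.8516−119.0322)=1.0000; B=V−Δ·S=-68.7983
Node (0,0) S=141.0000: V=(p*·108.8617+(1−p*)·27.5236)/1.19=83.3709; Δ=(108.8617−27.5236)/(177.6600−94.4700)=0.9777; B=V−Δ·S=-54.4902
Check: Δ(0,0)·S0 + B(0,0) = 83.3709 = V0.

(0,0): Delta=0.9777 Bond=-54.4902
(1,0): Delta=0.6667 Bond=-35.4631
(1,1): Delta=1.0000 Bond=-68.7983
V0=83.3709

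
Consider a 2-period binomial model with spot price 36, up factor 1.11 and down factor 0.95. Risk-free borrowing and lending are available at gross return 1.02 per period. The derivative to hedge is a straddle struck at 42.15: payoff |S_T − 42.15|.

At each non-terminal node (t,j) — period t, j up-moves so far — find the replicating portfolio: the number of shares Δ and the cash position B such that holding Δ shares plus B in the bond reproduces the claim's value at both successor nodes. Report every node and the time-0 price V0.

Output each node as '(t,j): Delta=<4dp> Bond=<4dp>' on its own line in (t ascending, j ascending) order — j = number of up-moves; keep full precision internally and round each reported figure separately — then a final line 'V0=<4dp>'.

(0,0): Delta=-0.6715 Bond=29.4994
(1,0): Delta=-1.0000 Bond=41.3235
(1,1): Delta=-0.3101 Bond=15.6456
V0=5.3248

Under the risk-neutral measure, an up-move has probability p* = (R−d)/(u−d) = 0.4375 and values discount at R = 1.02.
Terminal payoffs: V(2,0)=9.6600, V(2,1)=4.1880, V(2,2)=2.2056
Node (1,0) S=34.2000: V=(p*·4.1880+(1−p*)·9.6600)/1.02=7.1235; Δ=(4.1880−9.6600)/(37.9620−32.4900)=-1.0000; B=V−Δ·S=41.3235
Node (1,1) S=39.9600: V=(p*·2.2056+(1−p*)·4.1880)/1.02=3.2556; Δ=(2.2056−4.1880)/(44.3556−37.9620)=-0.3101; B=V−Δ·S=15.6456
Node (0,0) S=36.0000: V=(p*·3.2556+(1−p*)·7.1235)/1.02=5.3248; Δ=(3.2556−7.1235)/(39.9600−34.2000)=-0.6715; B=V−Δ·S=29.4994
Root portfolio cost Δ·36+B reproduces V0=5.3248.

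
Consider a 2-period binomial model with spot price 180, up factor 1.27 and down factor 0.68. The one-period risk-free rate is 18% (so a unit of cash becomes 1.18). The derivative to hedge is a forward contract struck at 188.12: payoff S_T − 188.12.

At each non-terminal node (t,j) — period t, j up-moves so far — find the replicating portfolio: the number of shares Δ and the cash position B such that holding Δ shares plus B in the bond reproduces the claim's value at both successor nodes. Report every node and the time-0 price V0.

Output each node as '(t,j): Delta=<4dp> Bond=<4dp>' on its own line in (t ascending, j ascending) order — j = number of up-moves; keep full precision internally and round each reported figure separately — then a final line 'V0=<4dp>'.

Under the risk-neutral measure, an up-move has probability p* = (R−d)/(u−d) = 0.8475 and values discount at R = 1.18.
Terminal payoffs: V(2,0)=-104.8880, V(2,1)=-32.6720, V(2,2)=102.2020
Node (1,0) S=122.4000: V=(p*·-32.6720+(1−p*)·-104.8880)/1.18=-37.0237; Δ=(-32.6720−-104.8880)/(155.4480−83.2320)=1.0000; B=V−Δ·S=-159.4237
Node (1,1) S=228.6000: V=(p*·102.2020+(1−p*)·-32.6720)/1.18=69.1763; Δ=(102.2020−-32.6720)/(290.3220−155.4480)=1.0000; B=V−Δ·S=-159.4237
Node (0,0) S=180.0000: V=(p*·69.1763+(1−p*)·-37.0237)/1.18=44.8951; Δ=(69.1763−-37.0237)/(228.6000−122.4000)=1.0000; B=V−Δ·S=-135.1049
Self-financing check: at every node Δ·S+B equals the discounted successor values.

(0,0): Delta=1.0000 Bond=-135.1049
(1,0): Delta=1.0000 Bond=-159.4237
(1,1): Delta=1.0000 Bond=-159.4237
V0=44.8951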